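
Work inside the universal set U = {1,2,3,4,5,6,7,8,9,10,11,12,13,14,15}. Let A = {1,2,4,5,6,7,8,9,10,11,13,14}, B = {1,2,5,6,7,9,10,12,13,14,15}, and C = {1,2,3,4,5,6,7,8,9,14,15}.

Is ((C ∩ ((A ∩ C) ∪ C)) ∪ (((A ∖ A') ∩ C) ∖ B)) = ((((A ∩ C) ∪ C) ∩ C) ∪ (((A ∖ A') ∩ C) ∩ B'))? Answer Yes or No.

A ∩ C = {1,2,4,5,6,7,8,9,14}
(A ∩ C) ∪ C = {1,2,3,4,5,6,7,8,9,14,15}
C ∩ ((A ∩ C) ∪ C) = {1,2,3,4,5,6,7,8,9,14,15}
A' = {3,12,15}
A ∖ A' = {1,2,4,5,6,7,8,9,10,11,13,14}
(A ∖ A') ∩ C = {1,2,4,5,6,7,8,9,14}
((A ∖ A') ∩ C) ∖ B = {4,8}
(C ∩ ((A ∩ C) ∪ C)) ∪ (((A ∖ A') ∩ C) ∖ B) = {1,2,3,4,5,6,7,8,9,14,15}
((A ∩ C) ∪ C) ∩ C = {1,2,3,4,5,6,7,8,9,14,15}
B' = {3,4,8,11}
((A ∖ A') ∩ C) ∩ B' = {4,8}
(((A ∩ C) ∪ C) ∩ C) ∪ (((A ∖ A') ∩ C) ∩ B') = {1,2,3,4,5,6,7,8,9,14,15}
Both equal {1,2,3,4,5,6,7,8,9,14,15}, so (C ∩ ((A ∩ C) ∪ C)) ∪ (((A ∖ A') ∩ C) ∖ B) = (((A ∩ C) ∪ C) ∩ C) ∪ (((A ∖ A') ∩ C) ∩ B').

Yes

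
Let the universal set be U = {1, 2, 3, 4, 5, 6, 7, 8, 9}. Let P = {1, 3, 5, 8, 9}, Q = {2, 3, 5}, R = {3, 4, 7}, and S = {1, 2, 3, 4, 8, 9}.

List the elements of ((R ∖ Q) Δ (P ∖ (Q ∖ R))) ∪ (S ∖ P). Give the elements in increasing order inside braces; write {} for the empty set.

R ∖ Q = {4, 7}
Q ∖ R = {2, 5}
P ∖ (Q ∖ R) = {1, 3, 8, 9}
(R ∖ Q) Δ (P ∖ (Q ∖ R)) = {1, 3, 4, 7, 8, 9}
S ∖ P = {2, 4}
((R ∖ Q) Δ (P ∖ (Q ∖ R))) ∪ (S ∖ P) = {1, 2, 3, 4, 7, 8, 9}

{1, 2, 3, 4, 7, 8, 9}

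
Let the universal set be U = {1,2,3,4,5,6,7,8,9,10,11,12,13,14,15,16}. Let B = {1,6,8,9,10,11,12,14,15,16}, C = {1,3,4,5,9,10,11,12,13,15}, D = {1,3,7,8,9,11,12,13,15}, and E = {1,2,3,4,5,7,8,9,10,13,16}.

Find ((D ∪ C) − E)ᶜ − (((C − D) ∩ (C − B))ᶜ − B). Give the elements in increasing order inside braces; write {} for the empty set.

D ∪ C = {1,3,4,5,7,8,9,10,11,12,13,15}
(D ∪ C) − E = {11,12,15}
((D ∪ C) − E)ᶜ = {1,2,3,4,5,6,7,8,9,10,13,14,16}
C − D = {4,5,10}
C − B = {3,4,5,13}
(C − D) ∩ (C − B) = {4,5}
((C − D) ∩ (C − B))ᶜ = {1,2,3,6,7,8,9,10,11,12,13,14,15,16}
((C − D) ∩ (C − B))ᶜ − B = {2,3,7,13}
((D ∪ C) − E)ᶜ − (((C − D) ∩ (C − B))ᶜ − B) = {1,4,5,6,8,9,10,14,16}

{1,4,5,6,8,9,10,14,16}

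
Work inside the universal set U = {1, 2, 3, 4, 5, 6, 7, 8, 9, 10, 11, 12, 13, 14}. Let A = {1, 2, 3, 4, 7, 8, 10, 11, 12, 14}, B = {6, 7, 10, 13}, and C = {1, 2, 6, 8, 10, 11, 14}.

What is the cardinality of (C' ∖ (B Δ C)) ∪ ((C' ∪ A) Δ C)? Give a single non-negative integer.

C' = {3, 4, 5, 7, 9, 12, 13}
B Δ C = {1, 2, 7, 8, 11, 13, 14}
C' ∖ (B Δ C) = {3, 4, 5, 9, 12}
C' ∪ A = {1, 2, 3, 4, 5, 7, 8, 9, 10, 11, 12, 13, 14}
(C' ∪ A) Δ C = {3, 4, 5, 6, 7, 9, 12, 13}
(C' ∖ (B Δ C)) ∪ ((C' ∪ A) Δ C) = {3, 4, 5, 6, 7, 9, 12, 13}
|(C' ∖ (B Δ C)) ∪ ((C' ∪ A) Δ C)| = 8

8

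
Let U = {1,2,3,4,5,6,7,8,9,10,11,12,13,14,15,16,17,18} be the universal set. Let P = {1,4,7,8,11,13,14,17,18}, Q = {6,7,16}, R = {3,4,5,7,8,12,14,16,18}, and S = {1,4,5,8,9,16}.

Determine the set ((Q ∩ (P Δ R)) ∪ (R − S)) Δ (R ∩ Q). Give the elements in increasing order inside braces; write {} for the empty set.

P Δ R = {1,3,5,11,12,13,16,17}
Q ∩ (P Δ R) = {16}
R − S = {3,7,12,14,18}
(Q ∩ (P Δ R)) ∪ (R − S) = {3,7,12,14,16,18}
R ∩ Q = {7,16}
((Q ∩ (P Δ R)) ∪ (R − S)) Δ (R ∩ Q) = {3,12,14,18}

{3,12,14,18}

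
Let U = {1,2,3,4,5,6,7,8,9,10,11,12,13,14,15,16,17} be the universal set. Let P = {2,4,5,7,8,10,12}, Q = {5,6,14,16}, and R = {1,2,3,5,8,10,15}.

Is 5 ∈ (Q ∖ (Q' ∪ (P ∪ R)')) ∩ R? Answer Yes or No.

Yes

5 ∈ Q, so 5 ∉ Q'
5 ∈ P and 5 ∈ R, so 5 ∈ P ∪ R
5 ∉ (P ∪ R)' since 5 ∈ (P ∪ R)
5 ∉ Q' and 5 ∉ (P ∪ R)', so 5 ∉ Q' ∪ (P ∪ R)'
5 ∈ Q and 5 ∉ (Q' ∪ (P ∪ R)'), so 5 ∈ Q ∖ (Q' ∪ (P ∪ R)')
5 ∈ (Q ∖ (Q' ∪ (P ∪ R)')) and 5 ∈ R, so 5 ∈ (Q ∖ (Q' ∪ (P ∪ R)')) ∩ R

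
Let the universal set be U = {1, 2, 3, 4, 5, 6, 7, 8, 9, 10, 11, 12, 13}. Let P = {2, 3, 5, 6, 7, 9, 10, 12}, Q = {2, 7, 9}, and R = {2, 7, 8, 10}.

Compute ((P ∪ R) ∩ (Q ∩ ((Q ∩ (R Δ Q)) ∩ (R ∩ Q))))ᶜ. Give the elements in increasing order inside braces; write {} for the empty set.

{1, 2, 3, 4, 5, 6, 7, 8, 9, 10, 11, 12, 13}

P ∪ R = {2, 3, 5, 6, 7, 8, 9, 10, 12}
R Δ Q = {8, 9, 10}
Q ∩ (R Δ Q) = {9}
R ∩ Q = {2, 7}
(Q ∩ (R Δ Q)) ∩ (R ∩ Q) = {}
Q ∩ ((Q ∩ (R Δ Q)) ∩ (R ∩ Q)) = {}
(P ∪ R) ∩ (Q ∩ ((Q ∩ (R Δ Q)) ∩ (R ∩ Q))) = {}
((P ∪ R) ∩ (Q ∩ ((Q ∩ (R Δ Q)) ∩ (R ∩ Q))))ᶜ = {1, 2, 3, 4, 5, 6, 7, 8, 9, 10, 11, 12, 13}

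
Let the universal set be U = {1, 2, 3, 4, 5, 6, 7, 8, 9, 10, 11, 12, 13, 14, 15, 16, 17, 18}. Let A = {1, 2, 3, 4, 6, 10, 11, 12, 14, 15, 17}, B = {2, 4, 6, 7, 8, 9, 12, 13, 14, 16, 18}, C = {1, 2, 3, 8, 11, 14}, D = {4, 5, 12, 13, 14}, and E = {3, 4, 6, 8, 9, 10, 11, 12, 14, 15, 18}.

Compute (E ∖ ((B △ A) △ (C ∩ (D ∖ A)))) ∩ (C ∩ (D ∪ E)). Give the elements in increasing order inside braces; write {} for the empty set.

B △ A = {1, 3, 7, 8, 9, 10, 11, 13, 15, 16, 17, 18}
D ∖ A = {5, 13}
C ∩ (D ∖ A) = {}
(B △ A) △ (C ∩ (D ∖ A)) = {1, 3, 7, 8, 9, 10, 11, 13, 15, 16, 17, 18}
E ∖ ((B △ A) △ (C ∩ (D ∖ A))) = {4, 6, 12, 14}
D ∪ E = {3, 4, 5, 6, 8, 9, 10, 11, 12, 13, 14, 15, 18}
C ∩ (D ∪ E) = {3, 8, 11, 14}
(E ∖ ((B △ A) △ (C ∩ (D ∖ A)))) ∩ (C ∩ (D ∪ E)) = {14}

{14}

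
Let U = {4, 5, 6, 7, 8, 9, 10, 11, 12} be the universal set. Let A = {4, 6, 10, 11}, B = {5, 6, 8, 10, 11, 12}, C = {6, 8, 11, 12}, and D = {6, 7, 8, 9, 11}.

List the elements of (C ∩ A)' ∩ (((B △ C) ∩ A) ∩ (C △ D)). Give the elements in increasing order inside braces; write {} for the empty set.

C ∩ A = {6, 11}
(C ∩ A)' = {4, 5, 7, 8, 9, 10, 12}
B △ C = {5, 10}
(B △ C) ∩ A = {10}
C △ D = {7, 9, 12}
((B △ C) ∩ A) ∩ (C △ D) = {}
(C ∩ A)' ∩ (((B △ C) ∩ A) ∩ (C △ D)) = {}

{}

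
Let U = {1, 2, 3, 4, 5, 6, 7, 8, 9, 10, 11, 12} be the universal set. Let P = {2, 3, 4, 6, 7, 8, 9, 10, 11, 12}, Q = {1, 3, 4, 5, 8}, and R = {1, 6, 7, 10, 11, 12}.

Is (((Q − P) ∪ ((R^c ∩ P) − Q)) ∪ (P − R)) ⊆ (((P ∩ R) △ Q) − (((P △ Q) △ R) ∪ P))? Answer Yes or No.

No

Q − P = {1, 5}
R^c = {2, 3, 4, 5, 8, 9}
R^c ∩ P = {2, 3, 4, 8, 9}
(R^c ∩ P) − Q = {2, 9}
(Q − P) ∪ ((R^c ∩ P) − Q) = {1, 2, 5, 9}
P − R = {2, 3, 4, 8, 9}
((Q − P) ∪ ((R^c ∩ P) − Q)) ∪ (P − R) = {1, 2, 3, 4, 5, 8, 9}
P ∩ R = {6, 7, 10, 11, 12}
(P ∩ R) △ Q = {1, 3, 4, 5, 6, 7, 8, 10, 11, 12}
P △ Q = {1, 2, 5, 6, 7, 9, 10, 11, 12}
(P △ Q) △ R = {2, 5, 9}
((P △ Q) △ R) ∪ P = {2, 3, 4, 5, 6, 7, 8, 9, 10, 11, 12}
((P ∩ R) △ Q) − (((P △ Q) △ R) ∪ P) = {1}
2 ∈ ((Q − P) ∪ ((R^c ∩ P) − Q)) ∪ (P − R) but 2 ∉ ((P ∩ R) △ Q) − (((P △ Q) △ R) ∪ P), so the inclusion fails.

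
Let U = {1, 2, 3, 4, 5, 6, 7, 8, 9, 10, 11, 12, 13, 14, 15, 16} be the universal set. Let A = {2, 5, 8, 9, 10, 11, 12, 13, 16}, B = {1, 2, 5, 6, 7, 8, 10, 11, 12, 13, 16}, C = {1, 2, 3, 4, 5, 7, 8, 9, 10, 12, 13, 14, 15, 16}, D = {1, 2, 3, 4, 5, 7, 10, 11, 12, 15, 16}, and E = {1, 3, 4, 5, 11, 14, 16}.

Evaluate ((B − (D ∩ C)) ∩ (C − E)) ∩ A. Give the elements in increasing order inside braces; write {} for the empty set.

D ∩ C = {1, 2, 3, 4, 5, 7, 10, 12, 15, 16}
B − (D ∩ C) = {6, 8, 11, 13}
C − E = {2, 7, 8, 9, 10, 12, 13, 15}
(B − (D ∩ C)) ∩ (C − E) = {8, 13}
((B − (D ∩ C)) ∩ (C − E)) ∩ A = {8, 13}

{8, 13}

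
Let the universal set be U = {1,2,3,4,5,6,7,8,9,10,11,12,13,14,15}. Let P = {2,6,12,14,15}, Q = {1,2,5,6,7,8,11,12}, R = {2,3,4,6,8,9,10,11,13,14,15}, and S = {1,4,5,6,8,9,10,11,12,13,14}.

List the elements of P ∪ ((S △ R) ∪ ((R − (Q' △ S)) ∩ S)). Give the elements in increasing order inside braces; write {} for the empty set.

S △ R = {1,2,3,5,12,15}
Q' = {3,4,9,10,13,14,15}
Q' △ S = {1,3,5,6,8,11,12,15}
R − (Q' △ S) = {2,4,9,10,13,14}
(R − (Q' △ S)) ∩ S = {4,9,10,13,14}
(S △ R) ∪ ((R − (Q' △ S)) ∩ S) = {1,2,3,4,5,9,10,12,13,14,15}
P ∪ ((S △ R) ∪ ((R − (Q' △ S)) ∩ S)) = {1,2,3,4,5,6,9,10,12,13,14,15}

{1,2,3,4,5,6,9,10,12,13,14,15}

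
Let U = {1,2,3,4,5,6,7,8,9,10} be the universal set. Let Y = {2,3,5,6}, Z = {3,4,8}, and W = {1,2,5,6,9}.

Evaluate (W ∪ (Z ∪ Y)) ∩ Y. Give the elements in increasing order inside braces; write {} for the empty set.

Z ∪ Y = {2,3,4,5,6,8}
W ∪ (Z ∪ Y) = {1,2,3,4,5,6,8,9}
(W ∪ (Z ∪ Y)) ∩ Y = {2,3,5,6}

{2,3,5,6}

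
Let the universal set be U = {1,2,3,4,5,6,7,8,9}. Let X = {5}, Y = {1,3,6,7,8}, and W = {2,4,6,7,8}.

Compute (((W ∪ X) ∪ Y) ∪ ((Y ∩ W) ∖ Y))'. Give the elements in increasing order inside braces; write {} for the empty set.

W ∪ X = {2,4,5,6,7,8}
(W ∪ X) ∪ Y = {1,2,3,4,5,6,7,8}
Y ∩ W = {6,7,8}
(Y ∩ W) ∖ Y = {}
((W ∪ X) ∪ Y) ∪ ((Y ∩ W) ∖ Y) = {1,2,3,4,5,6,7,8}
(((W ∪ X) ∪ Y) ∪ ((Y ∩ W) ∖ Y))' = {9}

{9}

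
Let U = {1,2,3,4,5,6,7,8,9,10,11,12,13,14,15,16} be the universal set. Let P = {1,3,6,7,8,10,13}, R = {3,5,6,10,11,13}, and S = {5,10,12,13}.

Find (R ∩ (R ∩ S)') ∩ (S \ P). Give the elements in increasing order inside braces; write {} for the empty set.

{}

R ∩ S = {5,10,13}
(R ∩ S)' = {1,2,3,4,6,7,8,9,11,12,14,15,16}
R ∩ (R ∩ S)' = {3,6,11}
S \ P = {5,12}
(R ∩ (R ∩ S)') ∩ (S \ P) = {}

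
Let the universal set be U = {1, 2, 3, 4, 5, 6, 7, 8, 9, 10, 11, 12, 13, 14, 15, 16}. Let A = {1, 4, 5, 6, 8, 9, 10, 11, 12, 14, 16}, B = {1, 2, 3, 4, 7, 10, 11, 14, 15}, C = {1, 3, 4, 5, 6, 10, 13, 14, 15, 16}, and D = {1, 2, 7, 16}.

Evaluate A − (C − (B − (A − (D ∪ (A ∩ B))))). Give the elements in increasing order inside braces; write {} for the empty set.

{1, 4, 8, 9, 10, 11, 12, 14}

A ∩ B = {1, 4, 10, 11, 14}
D ∪ (A ∩ B) = {1, 2, 4, 7, 10, 11, 14, 16}
A − (D ∪ (A ∩ B)) = {5, 6, 8, 9, 12}
B − (A − (D ∪ (A ∩ B))) = {1, 2, 3, 4, 7, 10, 11, 14, 15}
C − (B − (A − (D ∪ (A ∩ B)))) = {5, 6, 13, 16}
A − (C − (B − (A − (D ∪ (A ∩ B))))) = {1, 4, 8, 9, 10, 11, 12, 14}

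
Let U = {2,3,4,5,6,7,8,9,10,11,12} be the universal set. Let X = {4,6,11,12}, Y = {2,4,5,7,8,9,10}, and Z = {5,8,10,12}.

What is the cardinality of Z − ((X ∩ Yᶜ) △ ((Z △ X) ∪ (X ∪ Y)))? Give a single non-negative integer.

1

Yᶜ = {3,6,11,12}
X ∩ Yᶜ = {6,11,12}
Z △ X = {4,5,6,8,10,11}
X ∪ Y = {2,4,5,6,7,8,9,10,11,12}
(Z △ X) ∪ (X ∪ Y) = {2,4,5,6,7,8,9,10,11,12}
(X ∩ Yᶜ) △ ((Z △ X) ∪ (X ∪ Y)) = {2,4,5,7,8,9,10}
Z − ((X ∩ Yᶜ) △ ((Z △ X) ∪ (X ∪ Y))) = {12}
|Z − ((X ∩ Yᶜ) △ ((Z △ X) ∪ (X ∪ Y)))| = 1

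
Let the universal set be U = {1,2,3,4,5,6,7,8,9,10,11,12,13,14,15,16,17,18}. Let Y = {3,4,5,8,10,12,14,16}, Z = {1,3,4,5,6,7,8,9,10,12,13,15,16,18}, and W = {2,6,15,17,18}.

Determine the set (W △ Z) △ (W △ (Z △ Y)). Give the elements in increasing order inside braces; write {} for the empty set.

W △ Z = {1,2,3,4,5,7,8,9,10,12,13,16,17}
Z △ Y = {1,6,7,9,13,14,15,18}
W △ (Z △ Y) = {1,2,7,9,13,14,17}
(W △ Z) △ (W △ (Z △ Y)) = {3,4,5,8,10,12,14,16}

{3,4,5,8,10,12,14,16}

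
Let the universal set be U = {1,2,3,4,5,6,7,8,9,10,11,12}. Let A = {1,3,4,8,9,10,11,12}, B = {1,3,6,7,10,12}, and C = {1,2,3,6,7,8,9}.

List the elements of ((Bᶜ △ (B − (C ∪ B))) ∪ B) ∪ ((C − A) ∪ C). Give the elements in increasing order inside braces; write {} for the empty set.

Bᶜ = {2,4,5,8,9,11}
C ∪ B = {1,2,3,6,7,8,9,10,12}
B − (C ∪ B) = {}
Bᶜ △ (B − (C ∪ B)) = {2,4,5,8,9,11}
(Bᶜ △ (B − (C ∪ B))) ∪ B = {1,2,3,4,5,6,7,8,9,10,11,12}
C − A = {2,6,7}
(C − A) ∪ C = {1,2,3,6,7,8,9}
((Bᶜ △ (B − (C ∪ B))) ∪ B) ∪ ((C − A) ∪ C) = {1,2,3,4,5,6,7,8,9,10,11,12}

{1,2,3,4,5,6,7,8,9,10,11,12}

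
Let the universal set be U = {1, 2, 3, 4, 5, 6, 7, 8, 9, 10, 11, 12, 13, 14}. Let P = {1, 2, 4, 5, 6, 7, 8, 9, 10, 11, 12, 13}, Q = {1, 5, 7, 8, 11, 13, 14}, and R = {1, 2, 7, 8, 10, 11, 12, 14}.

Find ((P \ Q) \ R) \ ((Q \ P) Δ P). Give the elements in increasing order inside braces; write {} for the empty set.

{}

P \ Q = {2, 4, 6, 9, 10, 12}
(P \ Q) \ R = {4, 6, 9}
Q \ P = {14}
(Q \ P) Δ P = {1, 2, 4, 5, 6, 7, 8, 9, 10, 11, 12, 13, 14}
((P \ Q) \ R) \ ((Q \ P) Δ P) = {}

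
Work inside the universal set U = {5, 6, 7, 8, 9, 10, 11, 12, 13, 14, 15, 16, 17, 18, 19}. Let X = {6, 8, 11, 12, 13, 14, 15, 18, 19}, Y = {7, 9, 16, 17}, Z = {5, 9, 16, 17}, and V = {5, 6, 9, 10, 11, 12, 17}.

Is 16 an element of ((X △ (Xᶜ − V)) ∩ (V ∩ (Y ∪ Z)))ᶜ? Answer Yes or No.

Yes

16 ∉ X, so 16 ∈ Xᶜ
16 ∈ Xᶜ and 16 ∉ V, so 16 ∈ Xᶜ − V
16 ∉ X and 16 ∈ (Xᶜ − V), so 16 ∈ X △ (Xᶜ − V)
16 ∈ Y and 16 ∈ Z, so 16 ∈ Y ∪ Z
16 ∉ V and 16 ∈ (Y ∪ Z), so 16 ∉ V ∩ (Y ∪ Z)
16 ∈ (X △ (Xᶜ − V)) and 16 ∉ (V ∩ (Y ∪ Z)), so 16 ∉ (X △ (Xᶜ − V)) ∩ (V ∩ (Y ∪ Z))
16 ∈ ((X △ (Xᶜ − V)) ∩ (V ∩ (Y ∪ Z)))ᶜ since 16 ∉ ((X △ (Xᶜ − V)) ∩ (V ∩ (Y ∪ Z)))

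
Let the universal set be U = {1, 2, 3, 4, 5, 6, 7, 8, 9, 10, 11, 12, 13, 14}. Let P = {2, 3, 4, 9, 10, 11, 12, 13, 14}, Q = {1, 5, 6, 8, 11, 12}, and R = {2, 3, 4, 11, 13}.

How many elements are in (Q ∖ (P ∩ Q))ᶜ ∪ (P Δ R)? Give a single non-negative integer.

P ∩ Q = {11, 12}
Q ∖ (P ∩ Q) = {1, 5, 6, 8}
(Q ∖ (P ∩ Q))ᶜ = {2, 3, 4, 7, 9, 10, 11, 12, 13, 14}
P Δ R = {9, 10, 12, 14}
(Q ∖ (P ∩ Q))ᶜ ∪ (P Δ R) = {2, 3, 4, 7, 9, 10, 11, 12, 13, 14}
|(Q ∖ (P ∩ Q))ᶜ ∪ (P Δ R)| = 10

10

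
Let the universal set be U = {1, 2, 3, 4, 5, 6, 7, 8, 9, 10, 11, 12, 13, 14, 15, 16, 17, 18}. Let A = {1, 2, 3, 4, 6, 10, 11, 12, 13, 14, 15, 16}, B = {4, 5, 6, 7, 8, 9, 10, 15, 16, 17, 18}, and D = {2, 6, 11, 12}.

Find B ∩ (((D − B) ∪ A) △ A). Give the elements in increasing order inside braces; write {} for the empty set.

{}

D − B = {2, 11, 12}
(D − B) ∪ A = {1, 2, 3, 4, 6, 10, 11, 12, 13, 14, 15, 16}
((D − B) ∪ A) △ A = {}
B ∩ (((D − B) ∪ A) △ A) = {}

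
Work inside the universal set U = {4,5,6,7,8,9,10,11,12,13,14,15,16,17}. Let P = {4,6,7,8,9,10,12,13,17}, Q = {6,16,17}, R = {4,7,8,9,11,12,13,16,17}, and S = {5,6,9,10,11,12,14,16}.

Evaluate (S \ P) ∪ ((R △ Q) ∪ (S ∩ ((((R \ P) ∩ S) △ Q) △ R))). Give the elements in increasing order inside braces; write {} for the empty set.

S \ P = {5,11,14,16}
R △ Q = {4,6,7,8,9,11,12,13}
R \ P = {11,16}
(R \ P) ∩ S = {11,16}
((R \ P) ∩ S) △ Q = {6,11,17}
(((R \ P) ∩ S) △ Q) △ R = {4,6,7,8,9,12,13,16}
S ∩ ((((R \ P) ∩ S) △ Q) △ R) = {6,9,12,16}
(R △ Q) ∪ (S ∩ ((((R \ P) ∩ S) △ Q) △ R)) = {4,6,7,8,9,11,12,13,16}
(S \ P) ∪ ((R △ Q) ∪ (S ∩ ((((R \ P) ∩ S) △ Q) △ R))) = {4,5,6,7,8,9,11,12,13,14,16}

{4,5,6,7,8,9,11,12,13,14,16}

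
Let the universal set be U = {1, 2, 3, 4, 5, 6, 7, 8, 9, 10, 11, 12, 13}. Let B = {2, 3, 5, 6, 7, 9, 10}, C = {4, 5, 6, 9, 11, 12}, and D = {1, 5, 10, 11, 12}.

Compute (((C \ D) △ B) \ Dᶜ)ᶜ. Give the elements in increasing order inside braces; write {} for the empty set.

C \ D = {4, 6, 9}
(C \ D) △ B = {2, 3, 4, 5, 7, 10}
Dᶜ = {2, 3, 4, 6, 7, 8, 9, 13}
((C \ D) △ B) \ Dᶜ = {5, 10}
(((C \ D) △ B) \ Dᶜ)ᶜ = {1, 2, 3, 4, 6, 7, 8, 9, 11, 12, 13}

{1, 2, 3, 4, 6, 7, 8, 9, 11, 12, 13}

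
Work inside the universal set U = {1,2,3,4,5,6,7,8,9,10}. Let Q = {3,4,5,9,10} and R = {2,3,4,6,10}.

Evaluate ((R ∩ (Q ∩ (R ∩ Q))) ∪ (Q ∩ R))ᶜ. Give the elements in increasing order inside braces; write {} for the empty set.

{1,2,5,6,7,8,9}

R ∩ Q = {3,4,10}
Q ∩ (R ∩ Q) = {3,4,10}
R ∩ (Q ∩ (R ∩ Q)) = {3,4,10}
Q ∩ R = {3,4,10}
(R ∩ (Q ∩ (R ∩ Q))) ∪ (Q ∩ R) = {3,4,10}
((R ∩ (Q ∩ (R ∩ Q))) ∪ (Q ∩ R))ᶜ = {1,2,5,6,7,8,9}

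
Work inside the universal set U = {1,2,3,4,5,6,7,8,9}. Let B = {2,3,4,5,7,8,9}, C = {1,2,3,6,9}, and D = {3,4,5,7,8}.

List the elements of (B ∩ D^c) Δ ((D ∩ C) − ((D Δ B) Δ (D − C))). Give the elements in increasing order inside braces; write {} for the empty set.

{2,3,9}

D^c = {1,2,6,9}
B ∩ D^c = {2,9}
D ∩ C = {3}
D Δ B = {2,9}
D − C = {4,5,7,8}
(D Δ B) Δ (D − C) = {2,4,5,7,8,9}
(D ∩ C) − ((D Δ B) Δ (D − C)) = {3}
(B ∩ D^c) Δ ((D ∩ C) − ((D Δ B) Δ (D − C))) = {2,3,9}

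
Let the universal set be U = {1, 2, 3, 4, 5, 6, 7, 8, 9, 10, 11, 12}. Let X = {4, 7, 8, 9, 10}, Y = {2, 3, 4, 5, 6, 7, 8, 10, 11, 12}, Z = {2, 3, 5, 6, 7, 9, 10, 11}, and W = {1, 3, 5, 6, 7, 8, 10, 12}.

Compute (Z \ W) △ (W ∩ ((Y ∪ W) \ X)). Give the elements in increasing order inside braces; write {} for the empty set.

Z \ W = {2, 9, 11}
Y ∪ W = {1, 2, 3, 4, 5, 6, 7, 8, 10, 11, 12}
(Y ∪ W) \ X = {1, 2, 3, 5, 6, 11, 12}
W ∩ ((Y ∪ W) \ X) = {1, 3, 5, 6, 12}
(Z \ W) △ (W ∩ ((Y ∪ W) \ X)) = {1, 2, 3, 5, 6, 9, 11, 12}

{1, 2, 3, 5, 6, 9, 11, 12}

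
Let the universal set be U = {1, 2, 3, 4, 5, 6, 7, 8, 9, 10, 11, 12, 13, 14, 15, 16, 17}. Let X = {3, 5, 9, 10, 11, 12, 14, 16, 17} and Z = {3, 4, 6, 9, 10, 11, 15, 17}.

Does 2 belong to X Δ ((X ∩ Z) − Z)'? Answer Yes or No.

Yes

2 ∉ X and 2 ∉ Z, so 2 ∉ X ∩ Z
2 ∉ (X ∩ Z) and 2 ∉ Z, so 2 ∉ (X ∩ Z) − Z
2 ∈ ((X ∩ Z) − Z)' since 2 ∉ ((X ∩ Z) − Z)
2 ∉ X and 2 ∈ ((X ∩ Z) − Z)', so 2 ∈ X Δ ((X ∩ Z) − Z)'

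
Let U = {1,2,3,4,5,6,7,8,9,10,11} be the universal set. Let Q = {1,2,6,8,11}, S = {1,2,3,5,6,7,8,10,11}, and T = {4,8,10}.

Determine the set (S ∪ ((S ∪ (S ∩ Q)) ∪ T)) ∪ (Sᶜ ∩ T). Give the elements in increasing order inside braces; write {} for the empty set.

{1,2,3,4,5,6,7,8,10,11}

S ∩ Q = {1,2,6,8,11}
S ∪ (S ∩ Q) = {1,2,3,5,6,7,8,10,11}
(S ∪ (S ∩ Q)) ∪ T = {1,2,3,4,5,6,7,8,10,11}
S ∪ ((S ∪ (S ∩ Q)) ∪ T) = {1,2,3,4,5,6,7,8,10,11}
Sᶜ = {4,9}
Sᶜ ∩ T = {4}
(S ∪ ((S ∪ (S ∩ Q)) ∪ T)) ∪ (Sᶜ ∩ T) = {1,2,3,4,5,6,7,8,10,11}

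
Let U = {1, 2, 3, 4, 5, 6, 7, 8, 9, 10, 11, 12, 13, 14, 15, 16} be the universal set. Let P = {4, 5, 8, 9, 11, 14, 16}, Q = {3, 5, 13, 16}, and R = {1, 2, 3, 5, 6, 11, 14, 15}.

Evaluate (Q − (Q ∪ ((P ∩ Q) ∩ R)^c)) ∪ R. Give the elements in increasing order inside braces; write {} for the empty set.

P ∩ Q = {5, 16}
(P ∩ Q) ∩ R = {5}
((P ∩ Q) ∩ R)^c = {1, 2, 3, 4, 6, 7, 8, 9, 10, 11, 12, 13, 14, 15, 16}
Q ∪ ((P ∩ Q) ∩ R)^c = {1, 2, 3, 4, 5, 6, 7, 8, 9, 10, 11, 12, 13, 14, 15, 16}
Q − (Q ∪ ((P ∩ Q) ∩ R)^c) = {}
(Q − (Q ∪ ((P ∩ Q) ∩ R)^c)) ∪ R = {1, 2, 3, 5, 6, 11, 14, 15}

{1, 2, 3, 5, 6, 11, 14, 15}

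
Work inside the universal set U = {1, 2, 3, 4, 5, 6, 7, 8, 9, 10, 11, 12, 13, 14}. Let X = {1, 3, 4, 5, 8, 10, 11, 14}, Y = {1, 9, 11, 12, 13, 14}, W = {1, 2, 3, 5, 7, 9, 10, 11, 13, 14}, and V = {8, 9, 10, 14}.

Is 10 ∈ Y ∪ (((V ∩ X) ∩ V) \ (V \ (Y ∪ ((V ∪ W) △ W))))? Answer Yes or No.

No

10 ∈ V and 10 ∈ X, so 10 ∈ V ∩ X
10 ∈ (V ∩ X) and 10 ∈ V, so 10 ∈ (V ∩ X) ∩ V
10 ∈ V and 10 ∈ W, so 10 ∈ V ∪ W
10 ∈ (V ∪ W) and 10 ∈ W, so 10 ∉ (V ∪ W) △ W
10 ∉ Y and 10 ∉ ((V ∪ W) △ W), so 10 ∉ Y ∪ ((V ∪ W) △ W)
10 ∈ V and 10 ∉ (Y ∪ ((V ∪ W) △ W)), so 10 ∈ V \ (Y ∪ ((V ∪ W) △ W))
10 ∈ ((V ∩ X) ∩ V) and 10 ∈ (V \ (Y ∪ ((V ∪ W) △ W))), so 10 ∉ ((V ∩ X) ∩ V) \ (V \ (Y ∪ ((V ∪ W) △ W)))
10 ∉ Y and 10 ∉ (((V ∩ X) ∩ V) \ (V \ (Y ∪ ((V ∪ W) △ W)))), so 10 ∉ Y ∪ (((V ∩ X) ∩ V) \ (V \ (Y ∪ ((V ∪ W) △ W))))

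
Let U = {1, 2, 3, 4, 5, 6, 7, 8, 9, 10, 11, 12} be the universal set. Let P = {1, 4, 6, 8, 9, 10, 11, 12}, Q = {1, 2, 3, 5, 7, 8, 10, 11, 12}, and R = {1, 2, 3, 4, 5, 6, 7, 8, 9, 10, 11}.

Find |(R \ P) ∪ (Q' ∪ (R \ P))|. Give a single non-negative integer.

7

R \ P = {2, 3, 5, 7}
Q' = {4, 6, 9}
Q' ∪ (R \ P) = {2, 3, 4, 5, 6, 7, 9}
(R \ P) ∪ (Q' ∪ (R \ P)) = {2, 3, 4, 5, 6, 7, 9}
|(R \ P) ∪ (Q' ∪ (R \ P))| = 7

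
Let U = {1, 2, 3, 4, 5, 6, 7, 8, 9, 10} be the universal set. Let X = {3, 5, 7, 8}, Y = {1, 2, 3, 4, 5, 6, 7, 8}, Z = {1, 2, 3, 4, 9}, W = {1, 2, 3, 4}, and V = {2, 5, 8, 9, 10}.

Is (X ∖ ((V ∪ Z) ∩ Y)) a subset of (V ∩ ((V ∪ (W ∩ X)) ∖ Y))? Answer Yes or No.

No

V ∪ Z = {1, 2, 3, 4, 5, 8, 9, 10}
(V ∪ Z) ∩ Y = {1, 2, 3, 4, 5, 8}
X ∖ ((V ∪ Z) ∩ Y) = {7}
W ∩ X = {3}
V ∪ (W ∩ X) = {2, 3, 5, 8, 9, 10}
(V ∪ (W ∩ X)) ∖ Y = {9, 10}
V ∩ ((V ∪ (W ∩ X)) ∖ Y) = {9, 10}
7 ∈ X ∖ ((V ∪ Z) ∩ Y) but 7 ∉ V ∩ ((V ∪ (W ∩ X)) ∖ Y), so the inclusion fails.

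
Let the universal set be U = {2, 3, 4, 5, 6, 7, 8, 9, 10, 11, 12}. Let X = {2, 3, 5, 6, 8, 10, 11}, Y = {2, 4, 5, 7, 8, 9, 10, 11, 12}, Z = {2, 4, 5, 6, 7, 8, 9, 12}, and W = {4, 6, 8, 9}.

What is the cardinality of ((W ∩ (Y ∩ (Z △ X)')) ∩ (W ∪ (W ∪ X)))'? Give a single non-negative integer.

Z △ X = {3, 4, 7, 9, 10, 11, 12}
(Z △ X)' = {2, 5, 6, 8}
Y ∩ (Z △ X)' = {2, 5, 8}
W ∩ (Y ∩ (Z △ X)') = {8}
W ∪ X = {2, 3, 4, 5, 6, 8, 9, 10, 11}
W ∪ (W ∪ X) = {2, 3, 4, 5, 6, 8, 9, 10, 11}
(W ∩ (Y ∩ (Z △ X)')) ∩ (W ∪ (W ∪ X)) = {8}
((W ∩ (Y ∩ (Z △ X)')) ∩ (W ∪ (W ∪ X)))' = {2, 3, 4, 5, 6, 7, 9, 10, 11, 12}
|((W ∩ (Y ∩ (Z △ X)')) ∩ (W ∪ (W ∪ X)))'| = 10

10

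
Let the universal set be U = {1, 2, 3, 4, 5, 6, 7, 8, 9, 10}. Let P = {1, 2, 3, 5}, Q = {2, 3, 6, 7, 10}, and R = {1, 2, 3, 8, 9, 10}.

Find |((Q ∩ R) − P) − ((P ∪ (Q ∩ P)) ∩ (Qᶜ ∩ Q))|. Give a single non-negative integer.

1

Q ∩ R = {2, 3, 10}
(Q ∩ R) − P = {10}
Q ∩ P = {2, 3}
P ∪ (Q ∩ P) = {1, 2, 3, 5}
Qᶜ = {1, 4, 5, 8, 9}
Qᶜ ∩ Q = {}
(P ∪ (Q ∩ P)) ∩ (Qᶜ ∩ Q) = {}
((Q ∩ R) − P) − ((P ∪ (Q ∩ P)) ∩ (Qᶜ ∩ Q)) = {10}
|((Q ∩ R) − P) − ((P ∪ (Q ∩ P)) ∩ (Qᶜ ∩ Q))| = 1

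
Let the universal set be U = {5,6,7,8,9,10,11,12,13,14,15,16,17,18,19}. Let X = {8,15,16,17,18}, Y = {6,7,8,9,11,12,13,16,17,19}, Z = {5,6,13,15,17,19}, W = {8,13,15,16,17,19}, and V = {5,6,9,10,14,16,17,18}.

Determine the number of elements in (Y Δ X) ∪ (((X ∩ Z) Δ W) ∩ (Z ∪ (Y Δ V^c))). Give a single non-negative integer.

Y Δ X = {6,7,9,11,12,13,15,18,19}
X ∩ Z = {15,17}
(X ∩ Z) Δ W = {8,13,16,19}
V^c = {7,8,11,12,13,15,19}
Y Δ V^c = {6,9,15,16,17}
Z ∪ (Y Δ V^c) = {5,6,9,13,15,16,17,19}
((X ∩ Z) Δ W) ∩ (Z ∪ (Y Δ V^c)) = {13,16,19}
(Y Δ X) ∪ (((X ∩ Z) Δ W) ∩ (Z ∪ (Y Δ V^c))) = {6,7,9,11,12,13,15,16,18,19}
|(Y Δ X) ∪ (((X ∩ Z) Δ W) ∩ (Z ∪ (Y Δ V^c)))| = 10

10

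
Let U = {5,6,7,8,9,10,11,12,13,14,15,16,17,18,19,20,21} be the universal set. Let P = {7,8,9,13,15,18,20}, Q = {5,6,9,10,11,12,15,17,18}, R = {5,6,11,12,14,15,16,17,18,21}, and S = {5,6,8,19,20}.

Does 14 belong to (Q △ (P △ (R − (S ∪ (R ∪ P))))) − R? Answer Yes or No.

No

14 ∈ R and 14 ∉ P, so 14 ∈ R ∪ P
14 ∉ S and 14 ∈ (R ∪ P), so 14 ∈ S ∪ (R ∪ P)
14 ∈ R and 14 ∈ (S ∪ (R ∪ P)), so 14 ∉ R − (S ∪ (R ∪ P))
14 ∉ P and 14 ∉ (R − (S ∪ (R ∪ P))), so 14 ∉ P △ (R − (S ∪ (R ∪ P)))
14 ∉ Q and 14 ∉ (P △ (R − (S ∪ (R ∪ P)))), so 14 ∉ Q △ (P △ (R − (S ∪ (R ∪ P))))
14 ∉ (Q △ (P △ (R − (S ∪ (R ∪ P))))) and 14 ∈ R, so 14 ∉ (Q △ (P △ (R − (S ∪ (R ∪ P))))) − R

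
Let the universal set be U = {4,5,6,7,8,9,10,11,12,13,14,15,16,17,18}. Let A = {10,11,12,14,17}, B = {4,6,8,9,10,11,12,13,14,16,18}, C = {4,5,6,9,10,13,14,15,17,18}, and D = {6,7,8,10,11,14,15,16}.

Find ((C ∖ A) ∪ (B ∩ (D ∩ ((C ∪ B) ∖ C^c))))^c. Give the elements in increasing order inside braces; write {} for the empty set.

{7,8,11,12,16,17}

C ∖ A = {4,5,6,9,13,15,18}
C ∪ B = {4,5,6,8,9,10,11,12,13,14,15,16,17,18}
C^c = {7,8,11,12,16}
(C ∪ B) ∖ C^c = {4,5,6,9,10,13,14,15,17,18}
D ∩ ((C ∪ B) ∖ C^c) = {6,10,14,15}
B ∩ (D ∩ ((C ∪ B) ∖ C^c)) = {6,10,14}
(C ∖ A) ∪ (B ∩ (D ∩ ((C ∪ B) ∖ C^c))) = {4,5,6,9,10,13,14,15,18}
((C ∖ A) ∪ (B ∩ (D ∩ ((C ∪ B) ∖ C^c))))^c = {7,8,11,12,16,17}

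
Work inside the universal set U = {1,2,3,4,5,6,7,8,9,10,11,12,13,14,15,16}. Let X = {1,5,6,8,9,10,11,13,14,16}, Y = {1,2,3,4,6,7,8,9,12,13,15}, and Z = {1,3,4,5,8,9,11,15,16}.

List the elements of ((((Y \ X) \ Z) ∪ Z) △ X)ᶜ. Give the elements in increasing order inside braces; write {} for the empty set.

{1,5,8,9,11,16}

Y \ X = {2,3,4,7,12,15}
(Y \ X) \ Z = {2,7,12}
((Y \ X) \ Z) ∪ Z = {1,2,3,4,5,7,8,9,11,12,15,16}
(((Y \ X) \ Z) ∪ Z) △ X = {2,3,4,6,7,10,12,13,14,15}
((((Y \ X) \ Z) ∪ Z) △ X)ᶜ = {1,5,8,9,11,16}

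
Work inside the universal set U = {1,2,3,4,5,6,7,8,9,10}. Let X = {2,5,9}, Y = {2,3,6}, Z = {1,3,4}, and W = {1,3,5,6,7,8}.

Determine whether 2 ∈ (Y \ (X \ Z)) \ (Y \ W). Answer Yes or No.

No

2 ∈ X and 2 ∉ Z, so 2 ∈ X \ Z
2 ∈ Y and 2 ∈ (X \ Z), so 2 ∉ Y \ (X \ Z)
2 ∈ Y and 2 ∉ W, so 2 ∈ Y \ W
2 ∉ (Y \ (X \ Z)) and 2 ∈ (Y \ W), so 2 ∉ (Y \ (X \ Z)) \ (Y \ W)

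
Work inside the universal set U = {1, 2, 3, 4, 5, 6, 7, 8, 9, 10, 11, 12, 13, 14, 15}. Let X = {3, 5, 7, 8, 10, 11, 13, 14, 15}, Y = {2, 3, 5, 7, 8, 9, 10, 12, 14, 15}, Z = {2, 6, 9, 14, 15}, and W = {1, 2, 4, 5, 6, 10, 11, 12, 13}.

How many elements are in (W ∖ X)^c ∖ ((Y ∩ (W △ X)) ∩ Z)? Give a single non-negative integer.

8

W ∖ X = {1, 2, 4, 6, 12}
(W ∖ X)^c = {3, 5, 7, 8, 9, 10, 11, 13, 14, 15}
W △ X = {1, 2, 3, 4, 6, 7, 8, 12, 14, 15}
Y ∩ (W △ X) = {2, 3, 7, 8, 12, 14, 15}
(Y ∩ (W △ X)) ∩ Z = {2, 14, 15}
(W ∖ X)^c ∖ ((Y ∩ (W △ X)) ∩ Z) = {3, 5, 7, 8, 9, 10, 11, 13}
|(W ∖ X)^c ∖ ((Y ∩ (W △ X)) ∩ Z)| = 8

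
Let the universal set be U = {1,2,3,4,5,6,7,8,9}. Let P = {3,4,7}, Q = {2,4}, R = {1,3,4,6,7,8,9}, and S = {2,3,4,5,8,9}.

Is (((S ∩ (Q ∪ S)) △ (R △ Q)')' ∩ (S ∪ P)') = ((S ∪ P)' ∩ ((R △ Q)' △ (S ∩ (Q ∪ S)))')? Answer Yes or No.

Q ∪ S = {2,3,4,5,8,9}
S ∩ (Q ∪ S) = {2,3,4,5,8,9}
R △ Q = {1,2,3,6,7,8,9}
(R △ Q)' = {4,5}
(S ∩ (Q ∪ S)) △ (R △ Q)' = {2,3,8,9}
((S ∩ (Q ∪ S)) △ (R △ Q)')' = {1,4,5,6,7}
S ∪ P = {2,3,4,5,7,8,9}
(S ∪ P)' = {1,6}
((S ∩ (Q ∪ S)) △ (R △ Q)')' ∩ (S ∪ P)' = {1,6}
(R △ Q)' △ (S ∩ (Q ∪ S)) = {2,3,8,9}
((R △ Q)' △ (S ∩ (Q ∪ S)))' = {1,4,5,6,7}
(S ∪ P)' ∩ ((R △ Q)' △ (S ∩ (Q ∪ S)))' = {1,6}
Both equal {1,6}, so ((S ∩ (Q ∪ S)) △ (R △ Q)')' ∩ (S ∪ P)' = (S ∪ P)' ∩ ((R △ Q)' △ (S ∩ (Q ∪ S)))'.

Yes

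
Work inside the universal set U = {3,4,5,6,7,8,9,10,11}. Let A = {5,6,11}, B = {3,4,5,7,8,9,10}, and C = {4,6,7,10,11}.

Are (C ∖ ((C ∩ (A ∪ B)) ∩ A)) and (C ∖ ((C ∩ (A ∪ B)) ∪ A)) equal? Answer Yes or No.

A ∪ B = {3,4,5,6,7,8,9,10,11}
C ∩ (A ∪ B) = {4,6,7,10,11}
(C ∩ (A ∪ B)) ∩ A = {6,11}
C ∖ ((C ∩ (A ∪ B)) ∩ A) = {4,7,10}
(C ∩ (A ∪ B)) ∪ A = {4,5,6,7,10,11}
C ∖ ((C ∩ (A ∪ B)) ∪ A) = {}
4 ∈ C ∖ ((C ∩ (A ∪ B)) ∩ A) but 4 ∉ C ∖ ((C ∩ (A ∪ B)) ∪ A), so they differ.

No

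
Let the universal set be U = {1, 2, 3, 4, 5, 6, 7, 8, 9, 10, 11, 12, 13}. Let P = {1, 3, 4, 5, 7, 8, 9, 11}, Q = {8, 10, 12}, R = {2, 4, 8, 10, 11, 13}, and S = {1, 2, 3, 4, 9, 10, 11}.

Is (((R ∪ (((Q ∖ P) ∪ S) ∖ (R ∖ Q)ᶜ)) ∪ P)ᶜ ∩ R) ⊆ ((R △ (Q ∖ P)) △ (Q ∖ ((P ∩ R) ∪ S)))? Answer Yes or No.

Q ∖ P = {10, 12}
(Q ∖ P) ∪ S = {1, 2, 3, 4, 9, 10, 11, 12}
R ∖ Q = {2, 4, 11, 13}
(R ∖ Q)ᶜ = {1, 3, 5, 6, 7, 8, 9, 10, 12}
((Q ∖ P) ∪ S) ∖ (R ∖ Q)ᶜ = {2, 4, 11}
R ∪ (((Q ∖ P) ∪ S) ∖ (R ∖ Q)ᶜ) = {2, 4, 8, 10, 11, 13}
(R ∪ (((Q ∖ P) ∪ S) ∖ (R ∖ Q)ᶜ)) ∪ P = {1, 2, 3, 4, 5, 7, 8, 9, 10, 11, 13}
((R ∪ (((Q ∖ P) ∪ S) ∖ (R ∖ Q)ᶜ)) ∪ P)ᶜ = {6, 12}
((R ∪ (((Q ∖ P) ∪ S) ∖ (R ∖ Q)ᶜ)) ∪ P)ᶜ ∩ R = {}
R △ (Q ∖ P) = {2, 4, 8, 11, 12, 13}
P ∩ R = {4, 8, 11}
(P ∩ R) ∪ S = {1, 2, 3, 4, 8, 9, 10, 11}
Q ∖ ((P ∩ R) ∪ S) = {12}
(R △ (Q ∖ P)) △ (Q ∖ ((P ∩ R) ∪ S)) = {2, 4, 8, 11, 13}
Every element of {} is in {2, 4, 8, 11, 13}, so ((R ∪ (((Q ∖ P) ∪ S) ∖ (R ∖ Q)ᶜ)) ∪ P)ᶜ ∩ R ⊆ (R △ (Q ∖ P)) △ (Q ∖ ((P ∩ R) ∪ S)).

Yes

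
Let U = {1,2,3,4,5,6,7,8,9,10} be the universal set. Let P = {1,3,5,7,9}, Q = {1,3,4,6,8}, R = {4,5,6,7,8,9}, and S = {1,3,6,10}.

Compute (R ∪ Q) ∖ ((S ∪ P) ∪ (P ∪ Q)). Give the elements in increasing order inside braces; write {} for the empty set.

R ∪ Q = {1,3,4,5,6,7,8,9}
S ∪ P = {1,3,5,6,7,9,10}
P ∪ Q = {1,3,4,5,6,7,8,9}
(S ∪ P) ∪ (P ∪ Q) = {1,3,4,5,6,7,8,9,10}
(R ∪ Q) ∖ ((S ∪ P) ∪ (P ∪ Q)) = {}

{}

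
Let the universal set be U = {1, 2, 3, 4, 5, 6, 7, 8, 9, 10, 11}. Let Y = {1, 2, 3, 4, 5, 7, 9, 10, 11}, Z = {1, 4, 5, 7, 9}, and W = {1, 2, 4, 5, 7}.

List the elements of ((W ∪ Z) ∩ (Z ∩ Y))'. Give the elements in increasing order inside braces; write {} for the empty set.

{2, 3, 6, 8, 10, 11}

W ∪ Z = {1, 2, 4, 5, 7, 9}
Z ∩ Y = {1, 4, 5, 7, 9}
(W ∪ Z) ∩ (Z ∩ Y) = {1, 4, 5, 7, 9}
((W ∪ Z) ∩ (Z ∩ Y))' = {2, 3, 6, 8, 10, 11}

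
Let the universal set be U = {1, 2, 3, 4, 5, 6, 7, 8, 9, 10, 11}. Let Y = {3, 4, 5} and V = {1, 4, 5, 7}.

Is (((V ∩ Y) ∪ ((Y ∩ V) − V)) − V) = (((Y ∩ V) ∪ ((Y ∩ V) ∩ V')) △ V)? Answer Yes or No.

V ∩ Y = {4, 5}
Y ∩ V = {4, 5}
(Y ∩ V) − V = {}
(V ∩ Y) ∪ ((Y ∩ V) − V) = {4, 5}
((V ∩ Y) ∪ ((Y ∩ V) − V)) − V = {}
V' = {2, 3, 6, 8, 9, 10, 11}
(Y ∩ V) ∩ V' = {}
(Y ∩ V) ∪ ((Y ∩ V) ∩ V') = {4, 5}
((Y ∩ V) ∪ ((Y ∩ V) ∩ V')) △ V = {1, 7}
1 ∈ ((Y ∩ V) ∪ ((Y ∩ V) ∩ V')) △ V but 1 ∉ ((V ∩ Y) ∪ ((Y ∩ V) − V)) − V, so they differ.

No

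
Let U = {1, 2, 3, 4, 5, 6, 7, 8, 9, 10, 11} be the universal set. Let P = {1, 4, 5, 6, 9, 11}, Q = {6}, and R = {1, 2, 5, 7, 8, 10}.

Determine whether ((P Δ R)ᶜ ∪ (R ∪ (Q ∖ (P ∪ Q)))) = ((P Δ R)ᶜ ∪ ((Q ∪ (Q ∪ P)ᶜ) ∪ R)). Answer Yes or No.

P Δ R = {2, 4, 6, 7, 8, 9, 10, 11}
(P Δ R)ᶜ = {1, 3, 5}
P ∪ Q = {1, 4, 5, 6, 9, 11}
Q ∖ (P ∪ Q) = {}
R ∪ (Q ∖ (P ∪ Q)) = {1, 2, 5, 7, 8, 10}
(P Δ R)ᶜ ∪ (R ∪ (Q ∖ (P ∪ Q))) = {1, 2, 3, 5, 7, 8, 10}
Q ∪ P = {1, 4, 5, 6, 9, 11}
(Q ∪ P)ᶜ = {2, 3, 7, 8, 10}
Q ∪ (Q ∪ P)ᶜ = {2, 3, 6, 7, 8, 10}
(Q ∪ (Q ∪ P)ᶜ) ∪ R = {1, 2, 3, 5, 6, 7, 8, 10}
(P Δ R)ᶜ ∪ ((Q ∪ (Q ∪ P)ᶜ) ∪ R) = {1, 2, 3, 5, 6, 7, 8, 10}
6 ∈ (P Δ R)ᶜ ∪ ((Q ∪ (Q ∪ P)ᶜ) ∪ R) but 6 ∉ (P Δ R)ᶜ ∪ (R ∪ (Q ∖ (P ∪ Q))), so they differ.

No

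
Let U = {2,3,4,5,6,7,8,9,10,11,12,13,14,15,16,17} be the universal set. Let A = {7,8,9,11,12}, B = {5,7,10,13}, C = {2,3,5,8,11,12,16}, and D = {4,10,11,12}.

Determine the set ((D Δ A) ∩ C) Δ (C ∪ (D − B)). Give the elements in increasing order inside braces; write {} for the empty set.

{2,3,4,5,11,12,16}

D Δ A = {4,7,8,9,10}
(D Δ A) ∩ C = {8}
D − B = {4,11,12}
C ∪ (D − B) = {2,3,4,5,8,11,12,16}
((D Δ A) ∩ C) Δ (C ∪ (D − B)) = {2,3,4,5,11,12,16}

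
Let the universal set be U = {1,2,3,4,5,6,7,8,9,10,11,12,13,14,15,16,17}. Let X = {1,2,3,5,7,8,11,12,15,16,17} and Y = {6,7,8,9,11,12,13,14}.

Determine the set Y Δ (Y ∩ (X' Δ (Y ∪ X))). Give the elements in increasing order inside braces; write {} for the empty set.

X' = {4,6,9,10,13,14}
Y ∪ X = {1,2,3,5,6,7,8,9,11,12,13,14,15,16,17}
X' Δ (Y ∪ X) = {1,2,3,4,5,7,8,10,11,12,15,16,17}
Y ∩ (X' Δ (Y ∪ X)) = {7,8,11,12}
Y Δ (Y ∩ (X' Δ (Y ∪ X))) = {6,9,13,14}

{6,9,13,14}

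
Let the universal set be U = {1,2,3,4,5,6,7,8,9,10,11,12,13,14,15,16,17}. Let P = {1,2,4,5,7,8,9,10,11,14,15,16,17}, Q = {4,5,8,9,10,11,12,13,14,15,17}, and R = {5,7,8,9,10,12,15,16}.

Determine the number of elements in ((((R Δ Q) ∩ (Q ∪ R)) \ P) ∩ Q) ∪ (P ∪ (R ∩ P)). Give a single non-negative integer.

R Δ Q = {4,7,11,13,14,16,17}
Q ∪ R = {4,5,7,8,9,10,11,12,13,14,15,16,17}
(R Δ Q) ∩ (Q ∪ R) = {4,7,11,13,14,16,17}
((R Δ Q) ∩ (Q ∪ R)) \ P = {13}
(((R Δ Q) ∩ (Q ∪ R)) \ P) ∩ Q = {13}
R ∩ P = {5,7,8,9,10,15,16}
P ∪ (R ∩ P) = {1,2,4,5,7,8,9,10,11,14,15,16,17}
((((R Δ Q) ∩ (Q ∪ R)) \ P) ∩ Q) ∪ (P ∪ (R ∩ P)) = {1,2,4,5,7,8,9,10,11,13,14,15,16,17}
|((((R Δ Q) ∩ (Q ∪ R)) \ P) ∩ Q) ∪ (P ∪ (R ∩ P))| = 14

14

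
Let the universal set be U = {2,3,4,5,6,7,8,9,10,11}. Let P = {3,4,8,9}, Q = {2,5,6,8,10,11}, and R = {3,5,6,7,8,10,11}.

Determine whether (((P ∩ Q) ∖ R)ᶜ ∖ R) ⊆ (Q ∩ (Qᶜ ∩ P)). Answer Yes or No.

P ∩ Q = {8}
(P ∩ Q) ∖ R = {}
((P ∩ Q) ∖ R)ᶜ = {2,3,4,5,6,7,8,9,10,11}
((P ∩ Q) ∖ R)ᶜ ∖ R = {2,4,9}
Qᶜ = {3,4,7,9}
Qᶜ ∩ P = {3,4,9}
Q ∩ (Qᶜ ∩ P) = {}
2 ∈ ((P ∩ Q) ∖ R)ᶜ ∖ R but 2 ∉ Q ∩ (Qᶜ ∩ P), so the inclusion fails.

No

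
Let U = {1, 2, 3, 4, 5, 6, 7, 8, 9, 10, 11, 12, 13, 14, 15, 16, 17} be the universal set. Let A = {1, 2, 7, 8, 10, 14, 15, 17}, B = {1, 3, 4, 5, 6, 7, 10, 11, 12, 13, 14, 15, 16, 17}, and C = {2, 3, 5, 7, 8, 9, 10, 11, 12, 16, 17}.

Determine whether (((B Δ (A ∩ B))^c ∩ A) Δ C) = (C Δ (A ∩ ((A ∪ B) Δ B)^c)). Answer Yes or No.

No

A ∩ B = {1, 7, 10, 14, 15, 17}
B Δ (A ∩ B) = {3, 4, 5, 6, 11, 12, 13, 16}
(B Δ (A ∩ B))^c = {1, 2, 7, 8, 9, 10, 14, 15, 17}
(B Δ (A ∩ B))^c ∩ A = {1, 2, 7, 8, 10, 14, 15, 17}
((B Δ (A ∩ B))^c ∩ A) Δ C = {1, 3, 5, 9, 11, 12, 14, 15, 16}
A ∪ B = {1, 2, 3, 4, 5, 6, 7, 8, 10, 11, 12, 13, 14, 15, 16, 17}
(A ∪ B) Δ B = {2, 8}
((A ∪ B) Δ B)^c = {1, 3, 4, 5, 6, 7, 9, 10, 11, 12, 13, 14, 15, 16, 17}
A ∩ ((A ∪ B) Δ B)^c = {1, 7, 10, 14, 15, 17}
C Δ (A ∩ ((A ∪ B) Δ B)^c) = {1, 2, 3, 5, 8, 9, 11, 12, 14, 15, 16}
2 ∈ C Δ (A ∩ ((A ∪ B) Δ B)^c) but 2 ∉ ((B Δ (A ∩ B))^c ∩ A) Δ C, so they differ.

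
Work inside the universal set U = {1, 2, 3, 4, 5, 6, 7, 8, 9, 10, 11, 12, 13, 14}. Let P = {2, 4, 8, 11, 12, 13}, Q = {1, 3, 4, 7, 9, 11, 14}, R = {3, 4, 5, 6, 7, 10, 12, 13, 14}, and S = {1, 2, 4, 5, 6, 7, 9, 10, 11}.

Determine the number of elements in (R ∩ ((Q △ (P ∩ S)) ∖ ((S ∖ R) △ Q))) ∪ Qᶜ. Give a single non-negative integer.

P ∩ S = {2, 4, 11}
Q △ (P ∩ S) = {1, 2, 3, 7, 9, 14}
S ∖ R = {1, 2, 9, 11}
(S ∖ R) △ Q = {2, 3, 4, 7, 14}
(Q △ (P ∩ S)) ∖ ((S ∖ R) △ Q) = {1, 9}
R ∩ ((Q △ (P ∩ S)) ∖ ((S ∖ R) △ Q)) = {}
Qᶜ = {2, 5, 6, 8, 10, 12, 13}
(R ∩ ((Q △ (P ∩ S)) ∖ ((S ∖ R) △ Q))) ∪ Qᶜ = {2, 5, 6, 8, 10, 12, 13}
|(R ∩ ((Q △ (P ∩ S)) ∖ ((S ∖ R) △ Q))) ∪ Qᶜ| = 7

7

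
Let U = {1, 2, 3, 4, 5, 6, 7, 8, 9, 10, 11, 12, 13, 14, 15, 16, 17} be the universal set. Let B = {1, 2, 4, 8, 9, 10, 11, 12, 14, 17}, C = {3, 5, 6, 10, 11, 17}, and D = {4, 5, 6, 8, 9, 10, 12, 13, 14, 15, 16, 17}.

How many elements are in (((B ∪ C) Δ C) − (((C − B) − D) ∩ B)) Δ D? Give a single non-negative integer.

B ∪ C = {1, 2, 3, 4, 5, 6, 8, 9, 10, 11, 12, 14, 17}
(B ∪ C) Δ C = {1, 2, 4, 8, 9, 12, 14}
C − B = {3, 5, 6}
(C − B) − D = {3}
((C − B) − D) ∩ B = {}
((B ∪ C) Δ C) − (((C − B) − D) ∩ B) = {1, 2, 4, 8, 9, 12, 14}
(((B ∪ C) Δ C) − (((C − B) − D) ∩ B)) Δ D = {1, 2, 5, 6, 10, 13, 15, 16, 17}
|(((B ∪ C) Δ C) − (((C − B) − D) ∩ B)) Δ D| = 9

9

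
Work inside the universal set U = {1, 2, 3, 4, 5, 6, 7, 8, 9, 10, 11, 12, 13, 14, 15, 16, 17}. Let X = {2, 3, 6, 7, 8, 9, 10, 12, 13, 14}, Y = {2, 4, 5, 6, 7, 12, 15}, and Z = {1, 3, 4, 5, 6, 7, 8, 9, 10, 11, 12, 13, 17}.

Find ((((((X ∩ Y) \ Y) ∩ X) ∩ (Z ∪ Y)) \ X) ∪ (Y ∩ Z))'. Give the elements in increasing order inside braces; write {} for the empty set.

X ∩ Y = {2, 6, 7, 12}
(X ∩ Y) \ Y = {}
((X ∩ Y) \ Y) ∩ X = {}
Z ∪ Y = {1, 2, 3, 4, 5, 6, 7, 8, 9, 10, 11, 12, 13, 15, 17}
(((X ∩ Y) \ Y) ∩ X) ∩ (Z ∪ Y) = {}
((((X ∩ Y) \ Y) ∩ X) ∩ (Z ∪ Y)) \ X = {}
Y ∩ Z = {4, 5, 6, 7, 12}
(((((X ∩ Y) \ Y) ∩ X) ∩ (Z ∪ Y)) \ X) ∪ (Y ∩ Z) = {4, 5, 6, 7, 12}
((((((X ∩ Y) \ Y) ∩ X) ∩ (Z ∪ Y)) \ X) ∪ (Y ∩ Z))' = {1, 2, 3, 8, 9, 10, 11, 13, 14, 15, 16, 17}

{1, 2, 3, 8, 9, 10, 11, 13, 14, 15, 16, 17}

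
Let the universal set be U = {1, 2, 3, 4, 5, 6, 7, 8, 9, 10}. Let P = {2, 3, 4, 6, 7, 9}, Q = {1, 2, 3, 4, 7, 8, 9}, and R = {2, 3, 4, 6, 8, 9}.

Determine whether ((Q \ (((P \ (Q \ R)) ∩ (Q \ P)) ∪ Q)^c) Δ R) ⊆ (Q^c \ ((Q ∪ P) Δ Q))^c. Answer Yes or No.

Q \ R = {1, 7}
P \ (Q \ R) = {2, 3, 4, 6, 9}
Q \ P = {1, 8}
(P \ (Q \ R)) ∩ (Q \ P) = {}
((P \ (Q \ R)) ∩ (Q \ P)) ∪ Q = {1, 2, 3, 4, 7, 8, 9}
(((P \ (Q \ R)) ∩ (Q \ P)) ∪ Q)^c = {5, 6, 10}
Q \ (((P \ (Q \ R)) ∩ (Q \ P)) ∪ Q)^c = {1, 2, 3, 4, 7, 8, 9}
(Q \ (((P \ (Q \ R)) ∩ (Q \ P)) ∪ Q)^c) Δ R = {1, 6, 7}
Q^c = {5, 6, 10}
Q ∪ P = {1, 2, 3, 4, 6, 7, 8, 9}
(Q ∪ P) Δ Q = {6}
Q^c \ ((Q ∪ P) Δ Q) = {5, 10}
(Q^c \ ((Q ∪ P) Δ Q))^c = {1, 2, 3, 4, 6, 7, 8, 9}
Every element of {1, 6, 7} is in {1, 2, 3, 4, 6, 7, 8, 9}, so (Q \ (((P \ (Q \ R)) ∩ (Q \ P)) ∪ Q)^c) Δ R ⊆ (Q^c \ ((Q ∪ P) Δ Q))^c.

Yes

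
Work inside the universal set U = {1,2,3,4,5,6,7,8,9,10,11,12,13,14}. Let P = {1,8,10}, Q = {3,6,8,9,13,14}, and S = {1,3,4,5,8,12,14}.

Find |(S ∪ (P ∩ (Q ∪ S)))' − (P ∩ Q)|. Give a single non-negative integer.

Q ∪ S = {1,3,4,5,6,8,9,12,13,14}
P ∩ (Q ∪ S) = {1,8}
S ∪ (P ∩ (Q ∪ S)) = {1,3,4,5,8,12,14}
(S ∪ (P ∩ (Q ∪ S)))' = {2,6,7,9,10,11,13}
P ∩ Q = {8}
(S ∪ (P ∩ (Q ∪ S)))' − (P ∩ Q) = {2,6,7,9,10,11,13}
|(S ∪ (P ∩ (Q ∪ S)))' − (P ∩ Q)| = 7

7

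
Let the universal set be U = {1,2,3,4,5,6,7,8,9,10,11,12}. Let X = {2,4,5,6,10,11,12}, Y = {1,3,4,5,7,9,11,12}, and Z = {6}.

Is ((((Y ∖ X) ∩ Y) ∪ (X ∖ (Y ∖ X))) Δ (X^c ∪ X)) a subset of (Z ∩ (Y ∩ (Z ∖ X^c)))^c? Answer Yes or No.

Yes

Y ∖ X = {1,3,7,9}
(Y ∖ X) ∩ Y = {1,3,7,9}
X ∖ (Y ∖ X) = {2,4,5,6,10,11,12}
((Y ∖ X) ∩ Y) ∪ (X ∖ (Y ∖ X)) = {1,2,3,4,5,6,7,9,10,11,12}
X^c = {1,3,7,8,9}
X^c ∪ X = {1,2,3,4,5,6,7,8,9,10,11,12}
(((Y ∖ X) ∩ Y) ∪ (X ∖ (Y ∖ X))) Δ (X^c ∪ X) = {8}
Z ∖ X^c = {6}
Y ∩ (Z ∖ X^c) = {}
Z ∩ (Y ∩ (Z ∖ X^c)) = {}
(Z ∩ (Y ∩ (Z ∖ X^c)))^c = {1,2,3,4,5,6,7,8,9,10,11,12}
Every element of {8} is in {1,2,3,4,5,6,7,8,9,10,11,12}, so (((Y ∖ X) ∩ Y) ∪ (X ∖ (Y ∖ X))) Δ (X^c ∪ X) ⊆ (Z ∩ (Y ∩ (Z ∖ X^c)))^c.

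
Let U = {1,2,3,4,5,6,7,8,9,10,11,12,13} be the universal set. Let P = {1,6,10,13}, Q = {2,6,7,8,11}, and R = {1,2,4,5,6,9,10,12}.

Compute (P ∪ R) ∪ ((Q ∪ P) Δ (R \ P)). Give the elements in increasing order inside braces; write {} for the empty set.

P ∪ R = {1,2,4,5,6,9,10,12,13}
Q ∪ P = {1,2,6,7,8,10,11,13}
R \ P = {2,4,5,9,12}
(Q ∪ P) Δ (R \ P) = {1,4,5,6,7,8,9,10,11,12,13}
(P ∪ R) ∪ ((Q ∪ P) Δ (R \ P)) = {1,2,4,5,6,7,8,9,10,11,12,13}

{1,2,4,5,6,7,8,9,10,11,12,13}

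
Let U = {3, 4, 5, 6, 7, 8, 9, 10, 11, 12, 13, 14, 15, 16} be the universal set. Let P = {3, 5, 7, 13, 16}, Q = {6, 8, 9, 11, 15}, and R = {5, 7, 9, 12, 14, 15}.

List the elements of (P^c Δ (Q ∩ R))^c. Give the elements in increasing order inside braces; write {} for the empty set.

P^c = {4, 6, 8, 9, 10, 11, 12, 14, 15}
Q ∩ R = {9, 15}
P^c Δ (Q ∩ R) = {4, 6, 8, 10, 11, 12, 14}
(P^c Δ (Q ∩ R))^c = {3, 5, 7, 9, 13, 15, 16}

{3, 5, 7, 9, 13, 15, 16}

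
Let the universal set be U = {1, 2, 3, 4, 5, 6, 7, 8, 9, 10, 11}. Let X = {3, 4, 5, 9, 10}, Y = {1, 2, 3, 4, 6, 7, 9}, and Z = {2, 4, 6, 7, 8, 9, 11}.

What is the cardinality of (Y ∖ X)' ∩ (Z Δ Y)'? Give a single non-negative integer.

Y ∖ X = {1, 2, 6, 7}
(Y ∖ X)' = {3, 4, 5, 8, 9, 10, 11}
Z Δ Y = {1, 3, 8, 11}
(Z Δ Y)' = {2, 4, 5, 6, 7, 9, 10}
(Y ∖ X)' ∩ (Z Δ Y)' = {4, 5, 9, 10}
|(Y ∖ X)' ∩ (Z Δ Y)'| = 4

4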